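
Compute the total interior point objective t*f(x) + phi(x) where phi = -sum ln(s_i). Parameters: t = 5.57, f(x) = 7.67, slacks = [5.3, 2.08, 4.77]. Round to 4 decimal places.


Step 1: Compute log-barrier.
ln values: [1.6677, 0.7324, 1.5623]
phi = -(1.6677 + 0.7324 + 1.5623) = -3.9624
Step 2: Compute augmented objective.
t*f(x) = 5.57*7.67 = 42.7219
Total = 42.7219 - 3.9624 = 38.7595


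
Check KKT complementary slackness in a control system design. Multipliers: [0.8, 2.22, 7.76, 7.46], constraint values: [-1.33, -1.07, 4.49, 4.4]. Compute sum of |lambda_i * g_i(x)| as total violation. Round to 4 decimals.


KKT complementary slackness check:
lambda_1 * g_1 = 0.8 * -1.33 = -1.064
lambda_2 * g_2 = 2.22 * -1.07 = -2.3754
lambda_3 * g_3 = 7.76 * 4.49 = 34.8424
lambda_4 * g_4 = 7.46 * 4.4 = 32.824
Total violation = 1.064 + 2.3754 + 34.8424 + 32.824 = 71.1058


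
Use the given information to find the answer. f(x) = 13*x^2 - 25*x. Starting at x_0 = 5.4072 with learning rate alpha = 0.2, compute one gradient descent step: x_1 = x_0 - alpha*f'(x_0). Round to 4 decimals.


We compute the gradient at x_0 and apply the update.
f'(x) = 26*x - 25
f'(5.4072) = 26*5.4072 - 25 = 115.5872
x_1 = 5.4072 - 0.2*115.5872 = -17.7102


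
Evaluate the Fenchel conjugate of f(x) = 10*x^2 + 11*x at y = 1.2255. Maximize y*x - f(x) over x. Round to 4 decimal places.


f*(y) = sup_x {y*x - a*x^2 - b*x} = sup_x {(y-b)*x - a*x^2}
FOC: (y - b) - 2a*x = 0 => x* = (y - b)/(2a)
x* = (1.2255 - 11)/(2*10) = -0.4887
f*(1.2255) = (y-b)^2/(4a) = (1.2255 - 11)^2/(4*10)
= 95.5409/40 = 2.3885


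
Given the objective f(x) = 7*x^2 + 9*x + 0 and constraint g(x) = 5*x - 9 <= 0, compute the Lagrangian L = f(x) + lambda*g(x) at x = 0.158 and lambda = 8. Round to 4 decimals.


Step 1: Evaluate f(x).
f(0.158) = 7*0.158^2 + 9*0.158 + 0 = 1.5967
Step 2: Evaluate g(x).
g(0.158) = 5*0.158 - 9 = -8.21
Step 3: Compute Lagrangian.
L = 1.5967 + 8*-8.21 = -64.0833


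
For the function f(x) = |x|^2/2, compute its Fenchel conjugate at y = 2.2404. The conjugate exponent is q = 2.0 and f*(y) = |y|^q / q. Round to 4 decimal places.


The conjugate exponent q satisfies 1/p + 1/q = 1.
p = 2, so q = 2/(2 - 1) = 2.0
|y|^q = 2.2404^2.0 = 5.0194
f*(2.2404) = 5.0194 / 2.0 = 2.5097


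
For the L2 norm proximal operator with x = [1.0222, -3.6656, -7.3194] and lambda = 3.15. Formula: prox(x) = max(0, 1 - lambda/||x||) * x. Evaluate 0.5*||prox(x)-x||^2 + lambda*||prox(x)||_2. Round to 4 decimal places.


Step 1: Compute ||x||.
||x|| = 8.2496
Step 2: Compute scaling factor.
scale = max(0, 1 - 3.15/8.2496) = 0.6182
Step 3: prox(x) = [0.6319, -2.2659, -4.5246]
||prox(x)|| = 5.0996
Step 4: Proximal objective.
0.5*||prox-x||^2 = 4.9613
lambda*||prox|| = 16.0637
Total = 21.0248


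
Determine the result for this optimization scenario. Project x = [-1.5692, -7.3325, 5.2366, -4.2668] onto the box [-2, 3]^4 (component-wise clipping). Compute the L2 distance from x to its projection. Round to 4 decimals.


Project each component onto [-2, 3].
clip(-1.5692) = -1.5692, clip(-7.3325) = -2.0, clip(5.2366) = 3.0, clip(-4.2668) = -2.0
Projection = [-1.5692, -2.0, 3.0, -2.0]
Squared diffs: [0.0, 28.4356, 5.0024, 5.1384]
Distance = sqrt(38.5764) = 6.211


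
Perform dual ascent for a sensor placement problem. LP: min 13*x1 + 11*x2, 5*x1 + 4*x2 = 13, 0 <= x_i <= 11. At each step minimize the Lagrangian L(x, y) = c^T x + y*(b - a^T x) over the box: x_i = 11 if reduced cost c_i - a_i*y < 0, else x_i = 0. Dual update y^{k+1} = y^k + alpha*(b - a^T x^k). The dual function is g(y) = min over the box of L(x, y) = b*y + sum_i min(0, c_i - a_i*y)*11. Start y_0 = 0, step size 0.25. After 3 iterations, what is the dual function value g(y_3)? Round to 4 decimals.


Dual ascent for LP: min 13*x1 + 11*x2, 5*x1 + 4*x2 = 13, 0 <= x_i <= 11
Step 1: y^k = 0.0, reduced costs: (13.0, 11.0)
  x^k = (0.0, 0.0), subgradient = b - a^T x = 13.0
  y^{k+1} = 0.0 + 0.25*13.0 = 3.25
Step 2: y^k = 3.25, reduced costs: (-3.25, -2.0)
  x^k = (11.0, 11.0), subgradient = b - a^T x = -86.0
  y^{k+1} = 3.25 + 0.25*-86.0 = -18.25
Step 3: y^k = -18.25, reduced costs: (104.25, 84.0)
  x^k = (0.0, 0.0), subgradient = b - a^T x = 13.0
  y^{k+1} = -18.25 + 0.25*13.0 = -15.0
Dual objective at y_3 = -15.0: reduced costs (88.0, 71.0), box minimizer x = (0.0, 0.0)
g(y_3) = b*y + (c1 - a1*y)*x1 + (c2 - a2*y)*x2 = 13*(-15.0) + 88.0*0.0 + 71.0*0.0 = -195.0 + 0.0 + 0.0 = -195.0


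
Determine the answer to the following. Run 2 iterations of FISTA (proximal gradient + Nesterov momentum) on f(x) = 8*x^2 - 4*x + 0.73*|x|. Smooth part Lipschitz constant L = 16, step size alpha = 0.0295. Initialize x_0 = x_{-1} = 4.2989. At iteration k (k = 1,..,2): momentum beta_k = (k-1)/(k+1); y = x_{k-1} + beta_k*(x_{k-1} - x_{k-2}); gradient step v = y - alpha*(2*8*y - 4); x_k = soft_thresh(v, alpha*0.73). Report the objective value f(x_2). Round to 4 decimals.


FISTA on f(x) = 8*x^2 - 4*x + 0.73*|x|
L = 16, alpha = 0.0295
Iteration 1: beta = 0.0, y = 4.2989 + 0.0*(4.2989 - 4.2989) = 4.2989
  grad(y) = 64.7824, v = y - alpha*grad = 2.3878
  prox(v) = soft_thresh(2.3878, 0.0215) = 2.3663
Iteration 2: beta = 0.3333, y = 2.3663 + 0.3333*(2.3663 - 4.2989) = 1.7221
  grad(y) = 23.5533, v = y - alpha*grad = 1.0273
  prox(v) = soft_thresh(1.0273, 0.0215) = 1.0057
f(x_2) = 8*1.0057^2 - 4*1.0057 + 0.73*|1.0057| = 4.8031


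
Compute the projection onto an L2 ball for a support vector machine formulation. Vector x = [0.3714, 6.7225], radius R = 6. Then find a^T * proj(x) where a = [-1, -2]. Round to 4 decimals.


Step 1: Compute ||x|| (intermediates to 6 decimals).
||x|| = sqrt(0.3714^2 + 6.7225^2) = 6.732752
Step 2: Project.
Since ||x|| > R, scale = R/||x|| = 6/6.732752 = 0.891166, proj(x) = scale * x
proj(x) = [0.330979, 5.990863]
Step 3: Dot product.
a^T * proj(x) = -1*0.330979 - 2*5.990863 = -12.3127


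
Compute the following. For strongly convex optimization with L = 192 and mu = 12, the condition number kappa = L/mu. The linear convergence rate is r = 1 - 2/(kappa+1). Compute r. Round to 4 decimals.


Step 1: Compute the condition number.
kappa = L/mu = 192/12 = 16.0
Step 2: Compute the convergence rate.
r = 1 - 2/(kappa + 1) = 1 - 2*mu/(L + mu) = (L - mu)/(L + mu) = 180/204 = 0.8824


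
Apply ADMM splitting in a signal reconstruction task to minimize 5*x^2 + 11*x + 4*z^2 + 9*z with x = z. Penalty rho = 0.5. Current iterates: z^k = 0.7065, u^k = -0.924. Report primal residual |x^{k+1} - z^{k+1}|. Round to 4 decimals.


ADMM iteration with rho = 0.5, z^k = 0.7065, u^k = -0.924
Step 1: x-update.
Minimize 5*x^2 + 11*x + (0.5/2)*(x - 0.7065 - 0.924)^2
FOC: (2*5 + 0.5)*x = -11 + 0.5*(0.7065 + 0.924)
x^{k+1} = -0.97
Step 2: z-update.
Minimize 4*z^2 + 9*z + (0.5/2)*(-0.97 - z - 0.924)^2
FOC: (2*4 + 0.5)*z = -9 + 0.5*(-0.97 - 0.924)
z^{k+1} = -1.1702
Step 3: u-update.
u^{k+1} = -0.924 - 0.97 + 1.1702 = -0.7237
Step 4: Primal residual = |-0.97 + 1.1702| = 0.2003


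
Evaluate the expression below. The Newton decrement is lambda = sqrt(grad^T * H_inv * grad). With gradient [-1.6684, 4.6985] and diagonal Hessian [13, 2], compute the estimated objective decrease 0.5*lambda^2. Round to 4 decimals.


Step 1: H is diagonal, so H^(-1) * g = [-0.1283, 2.3493].
Step 2: g^T H^(-1) g = sum_i g_i^2 / H_ii
  = (-1.6684)^2/13 + (4.6985)^2/2
  = 0.2141 + 11.038 = 11.2521
Step 3: Objective decrease = 0.5 * g^T H^(-1) g = 5.626


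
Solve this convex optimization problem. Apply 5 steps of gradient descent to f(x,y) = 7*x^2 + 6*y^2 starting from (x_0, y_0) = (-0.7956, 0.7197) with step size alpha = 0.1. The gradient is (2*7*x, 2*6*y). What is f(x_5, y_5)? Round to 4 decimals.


Gradient descent on f(x,y) = 7*x^2 + 6*y^2.
Starting point: (-0.7956, 0.7197), alpha = 0.1
Step 1: grad_x = 2*7*-0.7956 = -11.1384, grad_y = 2*6*0.7197 = 8.6364
  x_1 = -0.7956 - 0.1*-11.1384 = 0.3182
  y_1 = 0.7197 - 0.1*8.6364 = -0.1439
Step 2: grad_x = 2*7*0.3182 = 4.4554, grad_y = 2*6*-0.1439 = -1.7273
  x_2 = 0.3182 - 0.1*4.4554 = -0.1273
  y_2 = -0.1439 - 0.1*-1.7273 = 0.0288
Step 3: grad_x = 2*7*-0.1273 = -1.7821, grad_y = 2*6*0.0288 = 0.3455
  x_3 = -0.1273 - 0.1*-1.7821 = 0.0509
  y_3 = 0.0288 - 0.1*0.3455 = -0.0058
Step 4: grad_x = 2*7*0.0509 = 0.7129, grad_y = 2*6*-0.0058 = -0.0691
  x_4 = 0.0509 - 0.1*0.7129 = -0.0204
  y_4 = -0.0058 - 0.1*-0.0691 = 0.0012
Step 5: grad_x = 2*7*-0.0204 = -0.2851, grad_y = 2*6*0.0012 = 0.0138
  x_5 = -0.0204 - 0.1*-0.2851 = 0.0081
  y_5 = 0.0012 - 0.1*0.0138 = -0.0002
f(0.0081, -0.0002) = 7*0.0081^2 + 6*(-0.0002)^2 = 0.0005


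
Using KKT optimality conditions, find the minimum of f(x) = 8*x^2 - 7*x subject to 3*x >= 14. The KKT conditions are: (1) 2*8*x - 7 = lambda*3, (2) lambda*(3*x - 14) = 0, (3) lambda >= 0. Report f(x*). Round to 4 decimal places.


Step 1: Try lambda = 0 (constraint inactive).
x_unc = 7/(2*8) = 0.4375
Check: 3*0.4375 = 1.3125 < 14 -- violated!
Step 2: Constraint must be active: 3*x = 14
x* = 14/3 = 4.6667 (rounded; the exact value 14/3 is used below)
lambda = (2*8*(14/3) - 7)/3 = 22.5556
Step 3: Compute optimal value.
f(x*) = 8*(14/3)^2 - 7*(14/3) = 141.5556


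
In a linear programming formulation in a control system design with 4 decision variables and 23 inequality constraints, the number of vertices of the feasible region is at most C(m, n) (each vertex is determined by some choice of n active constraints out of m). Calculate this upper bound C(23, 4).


Each vertex corresponds to some choice of n active constraints out of m, so the number of vertices is at most C(m, n) = m! / (n!(m-n)!).
m = 23, n = 4
Numerator: 23 * 22 * 21 * 20
Denominator: 4! = 24
C(23, 4) = 8855


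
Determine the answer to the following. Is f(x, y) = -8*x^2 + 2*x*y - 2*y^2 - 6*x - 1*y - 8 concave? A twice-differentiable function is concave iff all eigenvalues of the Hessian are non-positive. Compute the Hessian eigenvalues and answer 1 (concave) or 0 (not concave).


The Hessian of f(x,y) = -8*x^2 + 2*x*y - 2*y^2 - 6*x - 1*y - 8 is:
H = [[-16, 2], [2, -4]]
Trace = -16 - 4 = -20
Determinant = -16*-4 - (2)^2 = 60
Discriminant = (-20)^2 - 4*60 = 160.0
Eigenvalues: lambda_1 = -16.3246, lambda_2 = -3.6754
The function is concave.

1


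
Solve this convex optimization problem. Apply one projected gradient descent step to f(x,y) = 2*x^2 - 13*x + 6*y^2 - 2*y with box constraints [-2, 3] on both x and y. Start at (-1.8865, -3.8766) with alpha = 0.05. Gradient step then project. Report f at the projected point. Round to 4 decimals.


Step 1: Compute gradient at (-1.8865, -3.8766).
grad_x = 2*2*-1.8865 - 13 = -20.546
grad_y = 2*6*-3.8766 - 2 = -48.5192
Step 2: Gradient step.
x_raw = -1.8865 - 0.05*-20.546 = -0.8592
y_raw = -3.8766 - 0.05*-48.5192 = -1.4506
Step 3: Project onto [-2, 3].
x_proj = clip(-0.8592) = -0.8592
y_proj = clip(-1.4506) = -1.4506
Step 4: Evaluate f.
f(-0.8592, -1.4506) = 28.1735


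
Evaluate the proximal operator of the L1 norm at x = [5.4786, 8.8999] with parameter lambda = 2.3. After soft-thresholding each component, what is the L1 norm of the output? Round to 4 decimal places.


Soft-thresholding with lambda = 2.3:
prox(5.4786) = sign(5.4786)*max(|5.4786| - 2.3, 0) = 3.1786
prox(8.8999) = sign(8.8999)*max(|8.8999| - 2.3, 0) = 6.5999
prox(x) = [3.1786, 6.5999]
||prox(x)||_1 = 3.1786 + 6.5999 = 9.7785


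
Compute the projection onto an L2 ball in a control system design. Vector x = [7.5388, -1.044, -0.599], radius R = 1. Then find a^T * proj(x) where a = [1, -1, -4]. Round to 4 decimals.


Step 1: Compute ||x|| (intermediates to 6 decimals).
||x|| = sqrt(7.5388^2 + (-1.044)^2 + (-0.599)^2) = 7.634281
Step 2: Project.
Since ||x|| > R, scale = R/||x|| = 1/7.634281 = 0.130988, proj(x) = scale * x
proj(x) = [0.987492, -0.136751, -0.078462]
Step 3: Dot product.
a^T * proj(x) = 1*0.987492 - 1*(-0.136751) - 4*(-0.078462) = 1.4381


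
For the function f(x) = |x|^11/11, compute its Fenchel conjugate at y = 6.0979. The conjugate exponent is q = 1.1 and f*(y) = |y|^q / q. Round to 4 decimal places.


The conjugate exponent q satisfies 1/p + 1/q = 1.
p = 11, so q = 11/(11 - 1) = 1.1
|y|^q = 6.0979^1.1 = 7.3063
f*(6.0979) = 7.3063 / 1.1 = 6.6421


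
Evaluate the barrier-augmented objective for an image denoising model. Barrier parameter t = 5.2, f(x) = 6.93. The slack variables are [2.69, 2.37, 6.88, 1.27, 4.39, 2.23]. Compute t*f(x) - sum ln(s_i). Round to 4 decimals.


Step 1: Compute log-barrier.
ln values: [0.9895, 0.8629, 1.9286, 0.239, 1.4793, 0.802]
phi = -(0.9895 + 0.8629 + 1.9286 + 0.239 + 1.4793 + 0.802) = -6.3014
Step 2: Compute augmented objective.
t*f(x) = 5.2*6.93 = 36.036
Total = 36.036 - 6.3014 = 29.7346


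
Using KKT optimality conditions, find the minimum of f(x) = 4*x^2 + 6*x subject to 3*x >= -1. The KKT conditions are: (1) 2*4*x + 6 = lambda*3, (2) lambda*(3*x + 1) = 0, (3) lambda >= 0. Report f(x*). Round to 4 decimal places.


Step 1: Try lambda = 0 (constraint inactive).
x_unc = -6/(2*4) = -0.75
Check: 3*-0.75 = -2.25 < -1 -- violated!
Step 2: Constraint must be active: 3*x = -1
x* = -1/3 = -0.3333 (rounded; the exact value -1/3 is used below)
lambda = (2*4*(-1/3) + 6)/3 = 1.1111
Step 3: Compute optimal value.
f(x*) = 4*(-1/3)^2 + 6*(-1/3) = -1.5556


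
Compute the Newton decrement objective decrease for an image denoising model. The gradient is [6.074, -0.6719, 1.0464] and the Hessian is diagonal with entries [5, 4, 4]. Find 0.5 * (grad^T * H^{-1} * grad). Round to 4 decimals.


Step 1: H is diagonal, so H^(-1) * g = [1.2148, -0.168, 0.2616].
Step 2: g^T H^(-1) g = sum_i g_i^2 / H_ii
  = (6.074)^2/5 + (-0.6719)^2/4 + (1.0464)^2/4
  = 7.3787 + 0.1129 + 0.2737 = 7.7653
Step 3: Objective decrease = 0.5 * g^T H^(-1) g = 3.8826


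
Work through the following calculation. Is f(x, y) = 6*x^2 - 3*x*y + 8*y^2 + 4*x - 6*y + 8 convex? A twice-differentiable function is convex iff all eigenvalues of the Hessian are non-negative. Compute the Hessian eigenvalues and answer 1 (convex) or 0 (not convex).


The Hessian of f(x,y) = 6*x^2 - 3*x*y + 8*y^2 + 4*x - 6*y + 8 is:
H = [[12, -3], [-3, 16]]
Trace = 12 + 16 = 28
Determinant = 12*16 - (-3)^2 = 183
Discriminant = (28)^2 - 4*183 = 52.0
Eigenvalues: lambda_1 = 10.3944, lambda_2 = 17.6056
The function is convex.

1


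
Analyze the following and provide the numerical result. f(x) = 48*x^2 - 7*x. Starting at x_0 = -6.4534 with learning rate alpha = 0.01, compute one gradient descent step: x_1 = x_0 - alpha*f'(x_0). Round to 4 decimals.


We compute the gradient at x_0 and apply the update.
f'(x) = 96*x - 7
f'(-6.4534) = 96*-6.4534 - 7 = -626.5264
x_1 = -6.4534 - 0.01*-626.5264 = -0.1881


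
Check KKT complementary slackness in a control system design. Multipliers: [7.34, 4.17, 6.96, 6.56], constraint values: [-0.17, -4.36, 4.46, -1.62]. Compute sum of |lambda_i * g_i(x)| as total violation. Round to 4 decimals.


KKT complementary slackness check:
lambda_1 * g_1 = 7.34 * -0.17 = -1.2478
lambda_2 * g_2 = 4.17 * -4.36 = -18.1812
lambda_3 * g_3 = 6.96 * 4.46 = 31.0416
lambda_4 * g_4 = 6.56 * -1.62 = -10.6272
Total violation = 1.2478 + 18.1812 + 31.0416 + 10.6272 = 61.0978


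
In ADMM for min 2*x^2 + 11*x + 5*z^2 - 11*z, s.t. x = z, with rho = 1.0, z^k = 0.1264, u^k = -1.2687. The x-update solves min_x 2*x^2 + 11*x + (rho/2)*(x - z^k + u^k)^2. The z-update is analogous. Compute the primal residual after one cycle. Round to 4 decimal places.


ADMM iteration with rho = 1.0, z^k = 0.1264, u^k = -1.2687
Step 1: x-update.
Minimize 2*x^2 + 11*x + (1.0/2)*(x - 0.1264 - 1.2687)^2
FOC: (2*2 + 1.0)*x = -11 + 1.0*(0.1264 + 1.2687)
x^{k+1} = -1.921
Step 2: z-update.
Minimize 5*z^2 - 11*z + (1.0/2)*(-1.921 - z - 1.2687)^2
FOC: (2*5 + 1.0)*z = 11 + 1.0*(-1.921 - 1.2687)
z^{k+1} = 0.71
Step 3: u-update.
u^{k+1} = -1.2687 - 1.921 - 0.71 = -3.8997
Step 4: Primal residual = |-1.921 - 0.71| = 2.631


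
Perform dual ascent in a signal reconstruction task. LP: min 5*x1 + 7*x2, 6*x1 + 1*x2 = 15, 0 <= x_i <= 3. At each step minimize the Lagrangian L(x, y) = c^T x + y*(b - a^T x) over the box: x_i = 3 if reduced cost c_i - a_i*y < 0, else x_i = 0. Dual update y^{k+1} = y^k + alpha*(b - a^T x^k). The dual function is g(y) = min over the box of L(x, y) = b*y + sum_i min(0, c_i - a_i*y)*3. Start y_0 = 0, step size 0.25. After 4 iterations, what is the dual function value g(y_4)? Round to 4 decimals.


Dual ascent for LP: min 5*x1 + 7*x2, 6*x1 + 1*x2 = 15, 0 <= x_i <= 3
Step 1: y^k = 0.0, reduced costs: (5.0, 7.0)
  x^k = (0.0, 0.0), subgradient = b - a^T x = 15.0
  y^{k+1} = 0.0 + 0.25*15.0 = 3.75
Step 2: y^k = 3.75, reduced costs: (-17.5, 3.25)
  x^k = (3.0, 0.0), subgradient = b - a^T x = -3.0
  y^{k+1} = 3.75 + 0.25*-3.0 = 3.0
Step 3: y^k = 3.0, reduced costs: (-13.0, 4.0)
  x^k = (3.0, 0.0), subgradient = b - a^T x = -3.0
  y^{k+1} = 3.0 + 0.25*-3.0 = 2.25
Step 4: y^k = 2.25, reduced costs: (-8.5, 4.75)
  x^k = (3.0, 0.0), subgradient = b - a^T x = -3.0
  y^{k+1} = 2.25 + 0.25*-3.0 = 1.5
Dual objective at y_4 = 1.5: reduced costs (-4.0, 5.5), box minimizer x = (3.0, 0.0)
g(y_4) = b*y + (c1 - a1*y)*x1 + (c2 - a2*y)*x2 = 15*1.5 + (-4.0)*3.0 + 5.5*0.0 = 22.5 - 12.0 + 0.0 = 10.5


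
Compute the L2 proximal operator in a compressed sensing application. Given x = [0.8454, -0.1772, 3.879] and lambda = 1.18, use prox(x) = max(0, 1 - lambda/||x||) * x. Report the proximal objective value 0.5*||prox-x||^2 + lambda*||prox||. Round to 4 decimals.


Step 1: Compute ||x||.
||x|| = 3.974
Step 2: Compute scaling factor.
scale = max(0, 1 - 1.18/3.974) = 0.7031
Step 3: prox(x) = [0.5944, -0.1246, 2.7272]
||prox(x)|| = 2.794
Step 4: Proximal objective.
0.5*||prox-x||^2 = 0.6962
lambda*||prox|| = 3.2969
Total = 3.9931


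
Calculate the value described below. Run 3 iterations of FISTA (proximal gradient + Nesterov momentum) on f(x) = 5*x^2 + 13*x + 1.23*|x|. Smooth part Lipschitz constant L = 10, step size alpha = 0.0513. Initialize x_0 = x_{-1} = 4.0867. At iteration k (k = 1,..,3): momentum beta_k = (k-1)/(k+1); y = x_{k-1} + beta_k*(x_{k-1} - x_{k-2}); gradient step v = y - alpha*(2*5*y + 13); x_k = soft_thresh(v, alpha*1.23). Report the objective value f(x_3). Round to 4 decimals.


FISTA on f(x) = 5*x^2 + 13*x + 1.23*|x|
L = 10, alpha = 0.0513
Iteration 1: beta = 0.0, y = 4.0867 + 0.0*(4.0867 - 4.0867) = 4.0867
  grad(y) = 53.867, v = y - alpha*grad = 1.3233
  prox(v) = soft_thresh(1.3233, 0.0631) = 1.2602
Iteration 2: beta = 0.3333, y = 1.2602 + 0.3333*(1.2602 - 4.0867) = 0.3181
  grad(y) = 16.1807, v = y - alpha*grad = -0.512
  prox(v) = soft_thresh(-0.512, 0.0631) = -0.4489
Iteration 3: beta = 0.5, y = -0.4489 + 0.5*(-0.4489 - 1.2602) = -1.3035
  grad(y) = -0.0347, v = y - alpha*grad = -1.3017
  prox(v) = soft_thresh(-1.3017, 0.0631) = -1.2386
f(x_3) = 5*(-1.2386)^2 + 13*(-1.2386) + 1.23*|-1.2386| = -6.9077


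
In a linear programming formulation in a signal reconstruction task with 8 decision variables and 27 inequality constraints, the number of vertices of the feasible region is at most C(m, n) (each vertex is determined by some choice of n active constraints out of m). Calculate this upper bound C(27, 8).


Each vertex corresponds to some choice of n active constraints out of m, so the number of vertices is at most C(m, n) = m! / (n!(m-n)!).
m = 27, n = 8
Numerator: 27 * 26 * 25 * 24 * 23 * 22 * 21 * 20
Denominator: 8! = 40320
C(27, 8) = 2220075


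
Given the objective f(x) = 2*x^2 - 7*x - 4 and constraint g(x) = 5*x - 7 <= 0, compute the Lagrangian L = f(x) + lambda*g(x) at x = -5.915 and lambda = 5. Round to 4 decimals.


Step 1: Evaluate f(x).
f(-5.915) = 2*(-5.915)^2 - 7*(-5.915) - 4 = 107.3795
Step 2: Evaluate g(x).
g(-5.915) = 5*-5.915 - 7 = -36.575
Step 3: Compute Lagrangian.
L = 107.3795 + 5*-36.575 = -75.4956


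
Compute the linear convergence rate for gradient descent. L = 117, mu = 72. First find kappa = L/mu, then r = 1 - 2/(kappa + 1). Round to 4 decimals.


Step 1: Compute the condition number.
kappa = L/mu = 117/72 = 1.625
Step 2: Compute the convergence rate.
r = 1 - 2/(kappa + 1) = 1 - 2*mu/(L + mu) = (L - mu)/(L + mu) = 45/189 = 0.2381


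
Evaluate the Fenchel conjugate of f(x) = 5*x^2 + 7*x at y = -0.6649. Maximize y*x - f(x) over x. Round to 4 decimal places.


f*(y) = sup_x {y*x - a*x^2 - b*x} = sup_x {(y-b)*x - a*x^2}
FOC: (y - b) - 2a*x = 0 => x* = (y - b)/(2a)
x* = (-0.6649 - 7)/(2*5) = -0.7665
f*(-0.6649) = (y-b)^2/(4a) = (-0.6649 - 7)^2/(4*5)
= 58.7507/20 = 2.9375


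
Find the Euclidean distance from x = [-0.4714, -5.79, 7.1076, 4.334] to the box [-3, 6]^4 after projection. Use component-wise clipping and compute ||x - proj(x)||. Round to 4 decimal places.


Project each component onto [-3, 6].
clip(-0.4714) = -0.4714, clip(-5.79) = -3.0, clip(7.1076) = 6.0, clip(4.334) = 4.334
Projection = [-0.4714, -3.0, 6.0, 4.334]
Squared diffs: [0.0, 7.7841, 1.2268, 0.0]
Distance = sqrt(9.0109) = 3.0018


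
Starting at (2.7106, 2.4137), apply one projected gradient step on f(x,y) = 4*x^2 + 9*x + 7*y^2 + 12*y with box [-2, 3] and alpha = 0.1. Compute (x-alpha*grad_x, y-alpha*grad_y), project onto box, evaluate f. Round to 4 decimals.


Step 1: Compute gradient at (2.7106, 2.4137).
grad_x = 2*4*2.7106 + 9 = 30.6848
grad_y = 2*7*2.4137 + 12 = 45.7918
Step 2: Gradient step.
x_raw = 2.7106 - 0.1*30.6848 = -0.3579
y_raw = 2.4137 - 0.1*45.7918 = -2.1655
Step 3: Project onto [-2, 3].
x_proj = clip(-0.3579) = -0.3579
y_proj = clip(-2.1655) = -2.0
Step 4: Evaluate f.
f(-0.3579, -2.0) = 1.2914


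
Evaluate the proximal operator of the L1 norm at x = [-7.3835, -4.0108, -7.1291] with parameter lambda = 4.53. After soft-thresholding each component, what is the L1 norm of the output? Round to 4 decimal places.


Soft-thresholding with lambda = 4.53:
prox(-7.3835) = sign(-7.3835)*max(|-7.3835| - 4.53, 0) = -2.8535
prox(-4.0108) = sign(-4.0108)*max(|-4.0108| - 4.53, 0) = 0.0
prox(-7.1291) = sign(-7.1291)*max(|-7.1291| - 4.53, 0) = -2.5991
prox(x) = [-2.8535, 0.0, -2.5991]
||prox(x)||_1 = 2.8535 + 0.0 + 2.5991 = 5.4526


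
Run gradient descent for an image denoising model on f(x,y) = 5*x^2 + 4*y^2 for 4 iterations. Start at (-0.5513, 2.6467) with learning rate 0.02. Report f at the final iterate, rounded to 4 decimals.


Gradient descent on f(x,y) = 5*x^2 + 4*y^2.
Starting point: (-0.5513, 2.6467), alpha = 0.02
Step 1: grad_x = 2*5*-0.5513 = -5.513, grad_y = 2*4*2.6467 = 21.1736
  x_1 = -0.5513 - 0.02*-5.513 = -0.441
  y_1 = 2.6467 - 0.02*21.1736 = 2.2232
Step 2: grad_x = 2*5*-0.441 = -4.4104, grad_y = 2*4*2.2232 = 17.7858
  x_2 = -0.441 - 0.02*-4.4104 = -0.3528
  y_2 = 2.2232 - 0.02*17.7858 = 1.8675
Step 3: grad_x = 2*5*-0.3528 = -3.5283, grad_y = 2*4*1.8675 = 14.9401
  x_3 = -0.3528 - 0.02*-3.5283 = -0.2823
  y_3 = 1.8675 - 0.02*14.9401 = 1.5687
Step 4: grad_x = 2*5*-0.2823 = -2.8227, grad_y = 2*4*1.5687 = 12.5497
  x_4 = -0.2823 - 0.02*-2.8227 = -0.2258
  y_4 = 1.5687 - 0.02*12.5497 = 1.3177
f(-0.2258, 1.3177) = 5*(-0.2258)^2 + 4*1.3177^2 = 7.2005


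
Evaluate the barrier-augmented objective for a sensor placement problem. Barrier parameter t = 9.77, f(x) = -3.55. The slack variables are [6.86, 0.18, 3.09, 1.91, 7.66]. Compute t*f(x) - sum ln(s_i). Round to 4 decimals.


Step 1: Compute log-barrier.
ln values: [1.9257, -1.7148, 1.1282, 0.6471, 2.036]
phi = -(1.9257 - 1.7148 + 1.1282 + 0.6471 + 2.036) = -4.0222
Step 2: Compute augmented objective.
t*f(x) = 9.77*-3.55 = -34.6835
Total = -34.6835 - 4.0222 = -38.7057


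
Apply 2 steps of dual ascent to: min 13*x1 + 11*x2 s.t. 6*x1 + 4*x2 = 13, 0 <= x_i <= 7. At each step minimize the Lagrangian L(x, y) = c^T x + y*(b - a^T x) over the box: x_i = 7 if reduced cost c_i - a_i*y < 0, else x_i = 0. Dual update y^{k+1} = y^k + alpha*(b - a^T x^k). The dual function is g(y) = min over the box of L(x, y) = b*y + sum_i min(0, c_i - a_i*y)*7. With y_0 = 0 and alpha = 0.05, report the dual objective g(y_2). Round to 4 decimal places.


Dual ascent for LP: min 13*x1 + 11*x2, 6*x1 + 4*x2 = 13, 0 <= x_i <= 7
Step 1: y^k = 0.0, reduced costs: (13.0, 11.0)
  x^k = (0.0, 0.0), subgradient = b - a^T x = 13.0
  y^{k+1} = 0.0 + 0.05*13.0 = 0.65
Step 2: y^k = 0.65, reduced costs: (9.1, 8.4)
  x^k = (0.0, 0.0), subgradient = b - a^T x = 13.0
  y^{k+1} = 0.65 + 0.05*13.0 = 1.3
Dual objective at y_2 = 1.3: reduced costs (5.2, 5.8), box minimizer x = (0.0, 0.0)
g(y_2) = b*y + (c1 - a1*y)*x1 + (c2 - a2*y)*x2 = 13*1.3 + 5.2*0.0 + 5.8*0.0 = 16.9 + 0.0 + 0.0 = 16.9


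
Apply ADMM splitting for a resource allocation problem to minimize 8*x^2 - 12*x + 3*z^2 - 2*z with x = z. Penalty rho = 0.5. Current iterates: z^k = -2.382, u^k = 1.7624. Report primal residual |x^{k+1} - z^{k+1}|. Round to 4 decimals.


ADMM iteration with rho = 0.5, z^k = -2.382, u^k = 1.7624
Step 1: x-update.
Minimize 8*x^2 - 12*x + (0.5/2)*(x + 2.382 + 1.7624)^2
FOC: (2*8 + 0.5)*x = 12 + 0.5*(-2.382 - 1.7624)
x^{k+1} = 0.6017
Step 2: z-update.
Minimize 3*z^2 - 2*z + (0.5/2)*(0.6017 - z + 1.7624)^2
FOC: (2*3 + 0.5)*z = 2 + 0.5*(0.6017 + 1.7624)
z^{k+1} = 0.4895
Step 3: u-update.
u^{k+1} = 1.7624 + 0.6017 - 0.4895 = 1.8745
Step 4: Primal residual = |0.6017 - 0.4895| = 0.1121


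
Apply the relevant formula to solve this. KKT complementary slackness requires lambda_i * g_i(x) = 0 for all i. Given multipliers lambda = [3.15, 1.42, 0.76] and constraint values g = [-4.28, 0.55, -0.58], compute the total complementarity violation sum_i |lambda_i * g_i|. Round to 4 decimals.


KKT complementary slackness check:
lambda_1 * g_1 = 3.15 * -4.28 = -13.482
lambda_2 * g_2 = 1.42 * 0.55 = 0.781
lambda_3 * g_3 = 0.76 * -0.58 = -0.4408
Total violation = 13.482 + 0.781 + 0.4408 = 14.7038


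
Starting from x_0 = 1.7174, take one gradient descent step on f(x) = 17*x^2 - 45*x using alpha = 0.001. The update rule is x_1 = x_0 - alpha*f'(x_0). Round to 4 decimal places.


We compute the gradient at x_0 and apply the update.
f'(x) = 34*x - 45
f'(1.7174) = 34*1.7174 - 45 = 13.3916
x_1 = 1.7174 - 0.001*13.3916 = 1.704


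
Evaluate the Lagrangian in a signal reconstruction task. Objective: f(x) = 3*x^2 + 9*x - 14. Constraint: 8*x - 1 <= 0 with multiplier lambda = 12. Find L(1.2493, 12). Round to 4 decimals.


Step 1: Evaluate f(x).
f(1.2493) = 3*1.2493^2 + 9*1.2493 - 14 = 1.926
Step 2: Evaluate g(x).
g(1.2493) = 8*1.2493 - 1 = 8.9944
Step 3: Compute Lagrangian.
L = 1.926 + 12*8.9944 = 109.8588


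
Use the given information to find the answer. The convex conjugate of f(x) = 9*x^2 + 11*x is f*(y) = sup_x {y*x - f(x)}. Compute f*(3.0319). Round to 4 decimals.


f*(y) = sup_x {y*x - a*x^2 - b*x} = sup_x {(y-b)*x - a*x^2}
FOC: (y - b) - 2a*x = 0 => x* = (y - b)/(2a)
x* = (3.0319 - 11)/(2*9) = -0.4427
f*(3.0319) = (y-b)^2/(4a) = (3.0319 - 11)^2/(4*9)
= 63.4906/36 = 1.7636


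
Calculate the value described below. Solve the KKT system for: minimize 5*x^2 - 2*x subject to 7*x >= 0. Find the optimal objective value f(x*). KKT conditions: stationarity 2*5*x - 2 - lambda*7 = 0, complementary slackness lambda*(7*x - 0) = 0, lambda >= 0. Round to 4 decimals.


Step 1: Try lambda = 0 (constraint inactive).
Stationarity: 2*5*x - 2 = 0
x* = 2/(2*5) = 0.2
Check constraint: 7*0.2 = 1.4 >= 0 -- satisfied.
Step 2: Compute optimal value.
f(x*) = 5*0.2^2 - 2*0.2 = -0.2


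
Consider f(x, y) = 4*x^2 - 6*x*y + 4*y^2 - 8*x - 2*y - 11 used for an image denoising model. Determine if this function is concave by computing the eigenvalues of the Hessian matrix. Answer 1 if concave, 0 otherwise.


The Hessian of f(x,y) = 4*x^2 - 6*x*y + 4*y^2 - 8*x - 2*y - 11 is:
H = [[8, -6], [-6, 8]]
Trace = 8 + 8 = 16
Determinant = 8*8 - (-6)^2 = 28
Discriminant = (16)^2 - 4*28 = 144.0
Eigenvalues: lambda_1 = 2.0, lambda_2 = 14.0
The function is not concave.

0


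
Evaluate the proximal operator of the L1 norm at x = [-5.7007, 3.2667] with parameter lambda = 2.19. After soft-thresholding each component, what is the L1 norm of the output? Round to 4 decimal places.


Soft-thresholding with lambda = 2.19:
prox(-5.7007) = sign(-5.7007)*max(|-5.7007| - 2.19, 0) = -3.5107
prox(3.2667) = sign(3.2667)*max(|3.2667| - 2.19, 0) = 1.0767
prox(x) = [-3.5107, 1.0767]
||prox(x)||_1 = 3.5107 + 1.0767 = 4.5874


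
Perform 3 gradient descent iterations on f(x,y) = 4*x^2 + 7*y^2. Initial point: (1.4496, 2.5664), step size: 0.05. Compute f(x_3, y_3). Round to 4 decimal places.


Gradient descent on f(x,y) = 4*x^2 + 7*y^2.
Starting point: (1.4496, 2.5664), alpha = 0.05
Step 1: grad_x = 2*4*1.4496 = 11.5968, grad_y = 2*7*2.5664 = 35.9296
  x_1 = 1.4496 - 0.05*11.5968 = 0.8698
  y_1 = 2.5664 - 0.05*35.9296 = 0.7699
Step 2: grad_x = 2*4*0.8698 = 6.9581, grad_y = 2*7*0.7699 = 10.7789
  x_2 = 0.8698 - 0.05*6.9581 = 0.5219
  y_2 = 0.7699 - 0.05*10.7789 = 0.231
Step 3: grad_x = 2*4*0.5219 = 4.1748, grad_y = 2*7*0.231 = 3.2337
  x_3 = 0.5219 - 0.05*4.1748 = 0.3131
  y_3 = 0.231 - 0.05*3.2337 = 0.0693
f(0.3131, 0.0693) = 4*0.3131^2 + 7*0.0693^2 = 0.4258


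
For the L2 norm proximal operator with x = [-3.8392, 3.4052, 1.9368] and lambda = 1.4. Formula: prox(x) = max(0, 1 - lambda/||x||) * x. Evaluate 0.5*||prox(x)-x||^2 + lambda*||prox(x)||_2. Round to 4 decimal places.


Step 1: Compute ||x||.
||x|| = 5.4851
Step 2: Compute scaling factor.
scale = max(0, 1 - 1.4/5.4851) = 0.7448
Step 3: prox(x) = [-2.8593, 2.5361, 1.4425]
||prox(x)|| = 4.0851
Step 4: Proximal objective.
0.5*||prox-x||^2 = 0.98
lambda*||prox|| = 5.7191
Total = 6.6991


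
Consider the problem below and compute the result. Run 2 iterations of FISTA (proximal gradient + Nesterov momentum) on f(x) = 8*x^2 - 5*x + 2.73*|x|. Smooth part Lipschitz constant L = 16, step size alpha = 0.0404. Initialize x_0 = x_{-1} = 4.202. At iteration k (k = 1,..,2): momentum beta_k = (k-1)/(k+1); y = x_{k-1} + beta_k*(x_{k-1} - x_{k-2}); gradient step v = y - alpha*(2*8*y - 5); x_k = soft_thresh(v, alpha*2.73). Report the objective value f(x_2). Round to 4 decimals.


FISTA on f(x) = 8*x^2 - 5*x + 2.73*|x|
L = 16, alpha = 0.0404
Iteration 1: beta = 0.0, y = 4.202 + 0.0*(4.202 - 4.202) = 4.202
  grad(y) = 62.232, v = y - alpha*grad = 1.6878
  prox(v) = soft_thresh(1.6878, 0.1103) = 1.5775
Iteration 2: beta = 0.3333, y = 1.5775 + 0.3333*(1.5775 - 4.202) = 0.7027
  grad(y) = 6.2434, v = y - alpha*grad = 0.4505
  prox(v) = soft_thresh(0.4505, 0.1103) = 0.3402
f(x_2) = 8*0.3402^2 - 5*0.3402 + 2.73*|0.3402| = 0.1536


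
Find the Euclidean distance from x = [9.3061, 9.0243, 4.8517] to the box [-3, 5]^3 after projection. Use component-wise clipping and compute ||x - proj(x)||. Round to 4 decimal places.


Project each component onto [-3, 5].
clip(9.3061) = 5.0, clip(9.0243) = 5.0, clip(4.8517) = 4.8517
Projection = [5.0, 5.0, 4.8517]
Squared diffs: [18.5425, 16.195, 0.0]
Distance = sqrt(34.7375) = 5.8939


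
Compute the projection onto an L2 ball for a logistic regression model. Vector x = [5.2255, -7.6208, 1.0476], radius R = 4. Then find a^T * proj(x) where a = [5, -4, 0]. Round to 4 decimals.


Step 1: Compute ||x|| (intermediates to 6 decimals).
||x|| = sqrt(5.2255^2 + (-7.6208)^2 + 1.0476^2) = 9.299457
Step 2: Project.
Since ||x|| > R, scale = R/||x|| = 4/9.299457 = 0.430133, proj(x) = scale * x
proj(x) = [2.24766, -3.277958, 0.450607]
Step 3: Dot product.
a^T * proj(x) = 5*2.24766 - 4*(-3.277958) + 0*0.450607 = 24.3501


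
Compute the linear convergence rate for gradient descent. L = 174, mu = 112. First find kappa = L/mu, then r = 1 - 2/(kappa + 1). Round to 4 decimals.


Step 1: Compute the condition number.
kappa = L/mu = 174/112 = 1.5536
Step 2: Compute the convergence rate.
r = 1 - 2/(kappa + 1) = 1 - 2*mu/(L + mu) = (L - mu)/(L + mu) = 62/286 = 0.2168


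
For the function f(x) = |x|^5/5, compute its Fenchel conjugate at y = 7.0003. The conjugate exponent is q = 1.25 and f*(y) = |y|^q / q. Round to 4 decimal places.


The conjugate exponent q satisfies 1/p + 1/q = 1.
p = 5, so q = 5/(5 - 1) = 1.25
|y|^q = 7.0003^1.25 = 11.3866
f*(7.0003) = 11.3866 / 1.25 = 9.1093


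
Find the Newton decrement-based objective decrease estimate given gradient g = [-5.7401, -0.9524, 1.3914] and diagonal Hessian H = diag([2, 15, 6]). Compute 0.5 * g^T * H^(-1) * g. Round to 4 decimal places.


Step 1: H is diagonal, so H^(-1) * g = [-2.8701, -0.0635, 0.2319].
Step 2: g^T H^(-1) g = sum_i g_i^2 / H_ii
  = (-5.7401)^2/2 + (-0.9524)^2/15 + (1.3914)^2/6
  = 16.4744 + 0.0605 + 0.3227 = 16.8575
Step 3: Objective decrease = 0.5 * g^T H^(-1) g = 8.4288


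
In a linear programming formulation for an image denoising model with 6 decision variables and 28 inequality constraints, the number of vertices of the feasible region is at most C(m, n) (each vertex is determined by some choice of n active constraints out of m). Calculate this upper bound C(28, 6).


Each vertex corresponds to some choice of n active constraints out of m, so the number of vertices is at most C(m, n) = m! / (n!(m-n)!).
m = 28, n = 6
Numerator: 28 * 27 * 26 * 25 * 24 * 23
Denominator: 6! = 720
C(28, 6) = 376740


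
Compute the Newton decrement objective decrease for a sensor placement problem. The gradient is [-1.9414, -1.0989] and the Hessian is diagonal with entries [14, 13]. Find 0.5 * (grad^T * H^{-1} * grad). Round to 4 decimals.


Step 1: H is diagonal, so H^(-1) * g = [-0.1387, -0.0845].
Step 2: g^T H^(-1) g = sum_i g_i^2 / H_ii
  = (-1.9414)^2/14 + (-1.0989)^2/13
  = 0.2692 + 0.0929 = 0.3621
Step 3: Objective decrease = 0.5 * g^T H^(-1) g = 0.1811


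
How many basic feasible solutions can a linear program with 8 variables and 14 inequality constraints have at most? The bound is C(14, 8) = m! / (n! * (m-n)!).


Each vertex corresponds to some choice of n active constraints out of m, so the number of vertices is at most C(m, n) = m! / (n!(m-n)!).
m = 14, n = 8
Numerator: 14 * 13 * 12 * 11 * 10 * 9 * 8 * 7
Denominator: 8! = 40320
C(14, 8) = 3003


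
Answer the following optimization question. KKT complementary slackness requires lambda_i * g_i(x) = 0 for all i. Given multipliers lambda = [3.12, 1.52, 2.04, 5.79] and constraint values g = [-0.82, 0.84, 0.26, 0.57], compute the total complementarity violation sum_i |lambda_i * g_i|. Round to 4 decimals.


KKT complementary slackness check:
lambda_1 * g_1 = 3.12 * -0.82 = -2.5584
lambda_2 * g_2 = 1.52 * 0.84 = 1.2768
lambda_3 * g_3 = 2.04 * 0.26 = 0.5304
lambda_4 * g_4 = 5.79 * 0.57 = 3.3003
Total violation = 2.5584 + 1.2768 + 0.5304 + 3.3003 = 7.6659


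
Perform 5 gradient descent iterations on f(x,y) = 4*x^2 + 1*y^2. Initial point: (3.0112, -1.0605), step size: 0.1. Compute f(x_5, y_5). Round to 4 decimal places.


Gradient descent on f(x,y) = 4*x^2 + 1*y^2.
Starting point: (3.0112, -1.0605), alpha = 0.1
Step 1: grad_x = 2*4*3.0112 = 24.0896, grad_y = 2*1*-1.0605 = -2.121
  x_1 = 3.0112 - 0.1*24.0896 = 0.6022
  y_1 = -1.0605 - 0.1*-2.121 = -0.8484
Step 2: grad_x = 2*4*0.6022 = 4.8179, grad_y = 2*1*-0.8484 = -1.6968
  x_2 = 0.6022 - 0.1*4.8179 = 0.1204
  y_2 = -0.8484 - 0.1*-1.6968 = -0.6787
Step 3: grad_x = 2*4*0.1204 = 0.9636, grad_y = 2*1*-0.6787 = -1.3574
  x_3 = 0.1204 - 0.1*0.9636 = 0.0241
  y_3 = -0.6787 - 0.1*-1.3574 = -0.543
Step 4: grad_x = 2*4*0.0241 = 0.1927, grad_y = 2*1*-0.543 = -1.086
  x_4 = 0.0241 - 0.1*0.1927 = 0.0048
  y_4 = -0.543 - 0.1*-1.086 = -0.4344
Step 5: grad_x = 2*4*0.0048 = 0.0385, grad_y = 2*1*-0.4344 = -0.8688
  x_5 = 0.0048 - 0.1*0.0385 = 0.001
  y_5 = -0.4344 - 0.1*-0.8688 = -0.3475
f(0.001, -0.3475) = 4*0.001^2 + 1*(-0.3475)^2 = 0.1208


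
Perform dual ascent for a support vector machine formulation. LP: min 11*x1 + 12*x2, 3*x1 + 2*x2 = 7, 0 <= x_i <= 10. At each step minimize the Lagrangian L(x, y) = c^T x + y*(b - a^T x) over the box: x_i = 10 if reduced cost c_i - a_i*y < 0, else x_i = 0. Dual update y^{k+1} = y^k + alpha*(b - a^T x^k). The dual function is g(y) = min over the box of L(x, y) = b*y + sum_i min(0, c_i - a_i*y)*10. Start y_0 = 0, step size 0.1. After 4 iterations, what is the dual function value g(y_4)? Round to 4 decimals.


Dual ascent for LP: min 11*x1 + 12*x2, 3*x1 + 2*x2 = 7, 0 <= x_i <= 10
Step 1: y^k = 0.0, reduced costs: (11.0, 12.0)
  x^k = (0.0, 0.0), subgradient = b - a^T x = 7.0
  y^{k+1} = 0.0 + 0.1*7.0 = 0.7
Step 2: y^k = 0.7, reduced costs: (8.9, 10.6)
  x^k = (0.0, 0.0), subgradient = b - a^T x = 7.0
  y^{k+1} = 0.7 + 0.1*7.0 = 1.4
Step 3: y^k = 1.4, reduced costs: (6.8, 9.2)
  x^k = (0.0, 0.0), subgradient = b - a^T x = 7.0
  y^{k+1} = 1.4 + 0.1*7.0 = 2.1
Step 4: y^k = 2.1, reduced costs: (4.7, 7.8)
  x^k = (0.0, 0.0), subgradient = b - a^T x = 7.0
  y^{k+1} = 2.1 + 0.1*7.0 = 2.8
Dual objective at y_4 = 2.8: reduced costs (2.6, 6.4), box minimizer x = (0.0, 0.0)
g(y_4) = b*y + (c1 - a1*y)*x1 + (c2 - a2*y)*x2 = 7*2.8 + 2.6*0.0 + 6.4*0.0 = 19.6 + 0.0 + 0.0 = 19.6


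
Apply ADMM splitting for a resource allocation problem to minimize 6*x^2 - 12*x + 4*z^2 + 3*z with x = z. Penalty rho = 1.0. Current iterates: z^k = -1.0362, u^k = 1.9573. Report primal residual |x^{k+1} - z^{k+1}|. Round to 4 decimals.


ADMM iteration with rho = 1.0, z^k = -1.0362, u^k = 1.9573
Step 1: x-update.
Minimize 6*x^2 - 12*x + (1.0/2)*(x + 1.0362 + 1.9573)^2
FOC: (2*6 + 1.0)*x = 12 + 1.0*(-1.0362 - 1.9573)
x^{k+1} = 0.6928
Step 2: z-update.
Minimize 4*z^2 + 3*z + (1.0/2)*(0.6928 - z + 1.9573)^2
FOC: (2*4 + 1.0)*z = -3 + 1.0*(0.6928 + 1.9573)
z^{k+1} = -0.0389
Step 3: u-update.
u^{k+1} = 1.9573 + 0.6928 + 0.0389 = 2.689
Step 4: Primal residual = |0.6928 + 0.0389| = 0.7317


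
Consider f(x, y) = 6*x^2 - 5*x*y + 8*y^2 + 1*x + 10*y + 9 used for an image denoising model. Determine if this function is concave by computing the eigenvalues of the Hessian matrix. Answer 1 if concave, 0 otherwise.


The Hessian of f(x,y) = 6*x^2 - 5*x*y + 8*y^2 + 1*x + 10*y + 9 is:
H = [[12, -5], [-5, 16]]
Trace = 12 + 16 = 28
Determinant = 12*16 - (-5)^2 = 167
Discriminant = (28)^2 - 4*167 = 116.0
Eigenvalues: lambda_1 = 8.6148, lambda_2 = 19.3852
The function is not concave.

0


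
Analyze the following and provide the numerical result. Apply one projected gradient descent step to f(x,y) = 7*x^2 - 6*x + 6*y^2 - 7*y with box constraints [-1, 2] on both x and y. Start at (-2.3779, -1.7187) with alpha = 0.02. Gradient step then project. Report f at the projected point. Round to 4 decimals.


Step 1: Compute gradient at (-2.3779, -1.7187).
grad_x = 2*7*-2.3779 - 6 = -39.2906
grad_y = 2*6*-1.7187 - 7 = -27.6244
Step 2: Gradient step.
x_raw = -2.3779 - 0.02*-39.2906 = -1.5921
y_raw = -1.7187 - 0.02*-27.6244 = -1.1662
Step 3: Project onto [-1, 2].
x_proj = clip(-1.5921) = -1.0
y_proj = clip(-1.1662) = -1.0
Step 4: Evaluate f.
f(-1.0, -1.0) = 26.0


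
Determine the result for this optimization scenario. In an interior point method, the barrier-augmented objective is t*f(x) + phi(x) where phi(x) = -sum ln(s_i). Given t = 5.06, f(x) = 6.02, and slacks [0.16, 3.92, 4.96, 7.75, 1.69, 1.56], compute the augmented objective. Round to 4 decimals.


Step 1: Compute log-barrier.
ln values: [-1.8326, 1.3661, 1.6014, 2.0477, 0.5247, 0.4447]
phi = -(-1.8326 + 1.3661 + 1.6014 + 2.0477 + 0.5247 + 0.4447) = -4.152
Step 2: Compute augmented objective.
t*f(x) = 5.06*6.02 = 30.4612
Total = 30.4612 - 4.152 = 26.3092


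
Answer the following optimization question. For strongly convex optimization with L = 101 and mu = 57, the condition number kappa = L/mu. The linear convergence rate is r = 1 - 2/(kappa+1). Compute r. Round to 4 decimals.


Step 1: Compute the condition number.
kappa = L/mu = 101/57 = 1.7719
Step 2: Compute the convergence rate.
r = 1 - 2/(kappa + 1) = 1 - 2*mu/(L + mu) = (L - mu)/(L + mu) = 44/158 = 0.2785


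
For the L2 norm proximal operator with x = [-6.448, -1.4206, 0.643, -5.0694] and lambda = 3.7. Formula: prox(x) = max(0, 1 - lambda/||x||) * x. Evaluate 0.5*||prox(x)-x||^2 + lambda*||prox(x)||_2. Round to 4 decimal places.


Step 1: Compute ||x||.
||x|| = 8.3491
Step 2: Compute scaling factor.
scale = max(0, 1 - 3.7/8.3491) = 0.5568
Step 3: prox(x) = [-3.5905, -0.791, 0.358, -2.8228]
||prox(x)|| = 4.6491
Step 4: Proximal objective.
0.5*||prox-x||^2 = 6.845
lambda*||prox|| = 17.2017
Total = 24.0466


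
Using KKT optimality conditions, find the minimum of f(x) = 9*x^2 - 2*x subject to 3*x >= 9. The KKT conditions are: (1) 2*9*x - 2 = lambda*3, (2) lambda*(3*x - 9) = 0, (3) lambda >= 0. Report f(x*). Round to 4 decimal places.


Step 1: Try lambda = 0 (constraint inactive).
x_unc = 2/(2*9) = 0.1111
Check: 3*0.1111 = 0.3333 < 9 -- violated!
Step 2: Constraint must be active: 3*x = 9
x* = 9/3 = 3.0
lambda = (2*9*3.0 - 2)/3 = 17.3333
Step 3: Compute optimal value.
f(x*) = 9*3.0^2 - 2*3.0 = 75.0
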